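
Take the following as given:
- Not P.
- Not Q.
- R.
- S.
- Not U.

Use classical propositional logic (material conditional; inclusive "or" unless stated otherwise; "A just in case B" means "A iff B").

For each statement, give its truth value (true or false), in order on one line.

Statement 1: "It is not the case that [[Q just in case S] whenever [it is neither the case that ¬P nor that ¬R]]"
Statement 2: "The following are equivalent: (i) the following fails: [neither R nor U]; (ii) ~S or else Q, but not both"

Statement 1 F, Statement 2 F

Statement 1: In symbols: ~((~P nor ~R) -> (Q <-> S))

~P = ~F = T
~R = ~T = F
~P nor ~R = T nor F = F
Q <-> S = F <-> T = F
(~P nor ~R) -> (Q <-> S) = F -> F = T
~((~P nor ~R) -> (Q <-> S)) = ~T = F
So Statement 1 is false.

Statement 2: In symbols: ~(R nor U) <-> (~S xor Q)

R nor U = T nor F = F
~(R nor U) = ~F = T
~S = ~T = F
~S xor Q = F xor F = F
~(R nor U) <-> (~S xor Q) = T <-> F = F
So Statement 2 is false.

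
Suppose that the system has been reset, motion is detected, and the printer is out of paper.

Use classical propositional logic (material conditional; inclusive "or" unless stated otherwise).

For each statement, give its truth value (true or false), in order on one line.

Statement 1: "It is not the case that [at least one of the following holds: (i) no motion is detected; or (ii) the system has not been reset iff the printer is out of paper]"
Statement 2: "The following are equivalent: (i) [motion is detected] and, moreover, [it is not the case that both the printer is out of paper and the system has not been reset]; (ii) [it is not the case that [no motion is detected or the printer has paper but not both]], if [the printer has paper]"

Statement 1 T, Statement 2 T

Let Q = "motion is detected" (True), P = "the system has been reset" (True), R = "the printer has paper" (False).

Statement 1: In symbols: not (not Q or (not P iff not R))

not Q = not True = False
not P = not True = False
not R = not False = True
not P iff not R = False iff True = False
not Q or (not P iff not R) = False or False = False
not (not Q or (not P iff not R)) = not False = True
Thus Statement 1 is true.

Statement 2: In symbols: (Q and (not R nand not P)) iff (R -> not (not Q xor R))

not R = not False = True
not P = not True = False
not R nand not P = True nand False = True
Q and (not R nand not P) = True and True = True
not Q = not True = False
not Q xor R = False xor False = False
not (not Q xor R) = not False = True
R -> not (not Q xor R) = False -> True = True
(Q and (not R nand not P)) iff (R -> not (not Q xor R)) = True iff True = True
Hence Statement 2 is true.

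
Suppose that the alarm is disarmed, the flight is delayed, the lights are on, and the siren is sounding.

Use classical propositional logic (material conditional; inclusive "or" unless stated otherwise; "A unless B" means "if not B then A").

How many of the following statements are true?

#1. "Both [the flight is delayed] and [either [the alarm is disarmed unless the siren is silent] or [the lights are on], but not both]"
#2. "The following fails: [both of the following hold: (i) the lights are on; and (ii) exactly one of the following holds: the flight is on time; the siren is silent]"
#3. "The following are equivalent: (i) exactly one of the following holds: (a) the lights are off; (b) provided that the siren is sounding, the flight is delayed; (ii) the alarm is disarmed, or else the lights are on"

2

Let Q = "the flight is delayed" (T), P = "the alarm is armed" (F), S = "the siren is sounding" (T), R = "the lights are on" (T).

#1: Parsed as Q ∧ ((¬P ∨ ¬S) ⊕ R)

¬P = ¬F = T
¬S = ¬T = F
¬P ∨ ¬S = T ∨ F = T
(¬P ∨ ¬S) ⊕ R = T ⊕ T = F
Q ∧ ((¬P ∨ ¬S) ⊕ R) = T ∧ F = F
Hence #1 is false.

#2: Formalization: ¬(R ∧ (¬Q ⊕ ¬S))

¬Q = ¬T = F
¬S = ¬T = F
¬Q ⊕ ¬S = F ⊕ F = F
R ∧ (¬Q ⊕ ¬S) = T ∧ F = F
¬(R ∧ (¬Q ⊕ ¬S)) = ¬F = T
So #2 is true.

#3: This is (¬R ⊕ (S → Q)) ↔ (¬P ∨ R).

¬R = ¬T = F
S → Q = T → T = T
¬R ⊕ (S → Q) = F ⊕ T = T
¬P = ¬F = T
¬P ∨ R = T ∨ T = T
(¬R ⊕ (S → Q)) ↔ (¬P ∨ R) = T ↔ T = T
Thus #3 is true.

True statements: 2 (#2, #3).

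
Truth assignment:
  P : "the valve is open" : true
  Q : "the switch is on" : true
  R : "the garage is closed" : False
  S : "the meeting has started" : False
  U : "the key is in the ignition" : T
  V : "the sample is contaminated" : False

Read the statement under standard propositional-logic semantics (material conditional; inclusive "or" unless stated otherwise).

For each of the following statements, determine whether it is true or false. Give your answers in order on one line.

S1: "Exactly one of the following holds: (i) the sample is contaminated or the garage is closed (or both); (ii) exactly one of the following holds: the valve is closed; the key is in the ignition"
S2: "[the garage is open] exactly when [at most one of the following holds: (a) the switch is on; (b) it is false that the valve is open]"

S1 true, S2 true

S1: Formalization: (V ∨ R) ⊕ (¬P ⊕ U)

V ∨ R = F ∨ F = F
¬P = ¬T = F
¬P ⊕ U = F ⊕ T = T
(V ∨ R) ⊕ (¬P ⊕ U) = F ⊕ T = T
Hence S1 is true.

S2: In symbols: ¬R ↔ (Q ↑ ¬P)

¬R = ¬F = T
¬P = ¬T = F
Q ↑ ¬P = T ↑ F = T
¬R ↔ (Q ↑ ¬P) = T ↔ T = T
So S2 is true.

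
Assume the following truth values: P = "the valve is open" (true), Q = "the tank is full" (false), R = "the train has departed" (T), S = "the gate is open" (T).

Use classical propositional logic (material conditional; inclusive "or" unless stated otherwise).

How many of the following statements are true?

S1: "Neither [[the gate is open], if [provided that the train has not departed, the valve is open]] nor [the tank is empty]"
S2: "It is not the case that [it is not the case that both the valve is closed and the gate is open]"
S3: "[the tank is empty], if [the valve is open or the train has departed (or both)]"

1

S1: This is ((not R -> P) -> S) nor not Q.

not R = not True = False
not R -> P = False -> True = True
(not R -> P) -> S = True -> True = True
not Q = not False = True
((not R -> P) -> S) nor not Q = True nor True = False
Hence S1 is false.

S2: Formalization: not (not P nand S)

not P = not True = False
not P nand S = False nand True = True
not (not P nand S) = not True = False
So S2 is false.

S3: Formalization: (P or R) -> not Q

P or R = True or True = True
not Q = not False = True
(P or R) -> not Q = True -> True = True
So S3 is true.

Count: 1.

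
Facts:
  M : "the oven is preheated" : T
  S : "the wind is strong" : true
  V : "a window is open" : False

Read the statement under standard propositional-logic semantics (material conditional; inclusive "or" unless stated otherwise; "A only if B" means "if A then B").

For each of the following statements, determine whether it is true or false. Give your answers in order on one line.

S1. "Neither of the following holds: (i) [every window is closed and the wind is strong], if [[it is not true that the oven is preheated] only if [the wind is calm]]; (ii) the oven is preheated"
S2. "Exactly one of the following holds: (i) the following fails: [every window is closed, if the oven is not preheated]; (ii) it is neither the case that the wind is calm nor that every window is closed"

S1: Formalization: ((not M -> not S) -> (not V and S)) nor M

not M = not True = False
not S = not True = False
not M -> not S = False -> False = True
not V = not False = True
not V and S = True and True = True
(not M -> not S) -> (not V and S) = True -> True = True
((not M -> not S) -> (not V and S)) nor M = True nor True = False
Hence S1 is false.

S2: This is not (not M -> not V) xor (not S nor not V).

not M = not True = False
not V = not False = True
not M -> not V = False -> True = True
not (not M -> not V) = not True = False
not S = not True = False
not V = not False = True
not S nor not V = False nor True = False
not (not M -> not V) xor (not S nor not V) = False xor False = False
So S2 is false.

S1 F / S2 F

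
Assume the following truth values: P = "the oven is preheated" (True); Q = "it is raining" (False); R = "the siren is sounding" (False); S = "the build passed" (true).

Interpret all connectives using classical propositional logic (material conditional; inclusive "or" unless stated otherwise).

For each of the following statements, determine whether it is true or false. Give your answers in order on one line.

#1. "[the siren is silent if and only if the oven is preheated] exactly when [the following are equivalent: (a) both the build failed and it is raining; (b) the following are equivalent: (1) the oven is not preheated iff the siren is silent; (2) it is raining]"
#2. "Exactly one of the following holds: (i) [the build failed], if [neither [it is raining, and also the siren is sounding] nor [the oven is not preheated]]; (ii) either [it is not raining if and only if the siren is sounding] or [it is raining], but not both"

#1: In symbols: (not R iff P) iff ((not S and Q) iff ((not P iff not R) iff Q))

not R = not False = True
not R iff P = True iff True = True
not S = not True = False
not S and Q = False and False = False
not P = not True = False
not R = not False = True
not P iff not R = False iff True = False
(not P iff not R) iff Q = False iff False = True
(not S and Q) iff ((not P iff not R) iff Q) = False iff True = False
(not R iff P) iff ((not S and Q) iff ((not P iff not R) iff Q)) = True iff False = False
So #1 is false.

#2: In symbols: (((Q and R) nor not P) -> not S) xor ((not Q iff R) xor Q)

Q and R = False and False = False
not P = not True = False
(Q and R) nor not P = False nor False = True
not S = not True = False
((Q and R) nor not P) -> not S = True -> False = False
not Q = not False = True
not Q iff R = True iff False = False
(not Q iff R) xor Q = False xor False = False
(((Q and R) nor not P) -> not S) xor ((not Q iff R) xor Q) = False xor False = False
Thus #2 is false.

#1 F, #2 F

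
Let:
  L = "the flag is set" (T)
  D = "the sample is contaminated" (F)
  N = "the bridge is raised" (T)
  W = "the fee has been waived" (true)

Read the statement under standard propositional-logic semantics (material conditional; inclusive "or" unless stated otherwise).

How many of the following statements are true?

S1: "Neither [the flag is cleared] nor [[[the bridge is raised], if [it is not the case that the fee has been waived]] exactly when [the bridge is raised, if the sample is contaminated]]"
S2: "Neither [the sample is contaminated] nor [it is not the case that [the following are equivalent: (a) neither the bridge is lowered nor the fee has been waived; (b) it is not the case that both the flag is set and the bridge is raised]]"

1

S1: This is not L nor ((not W -> N) iff (D -> N)).

not L = not True = False
not W = not True = False
not W -> N = False -> True = True
D -> N = False -> True = True
(not W -> N) iff (D -> N) = True iff True = True
not L nor ((not W -> N) iff (D -> N)) = False nor True = False
Thus S1 is false.

S2: Formalization: D nor not ((not N nor W) iff (L nand N))

not N = not True = False
not N nor W = False nor True = False
L nand N = True nand True = False
(not N nor W) iff (L nand N) = False iff False = True
not ((not N nor W) iff (L nand N)) = not True = False
D nor not ((not N nor W) iff (L nand N)) = False nor False = True
Thus S2 is true.

True statements: 1 (S2).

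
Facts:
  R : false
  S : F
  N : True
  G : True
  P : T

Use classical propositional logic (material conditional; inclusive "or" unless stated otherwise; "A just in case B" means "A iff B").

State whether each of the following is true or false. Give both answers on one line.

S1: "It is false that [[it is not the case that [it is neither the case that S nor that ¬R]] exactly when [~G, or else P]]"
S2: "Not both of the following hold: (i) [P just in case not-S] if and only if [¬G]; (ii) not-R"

S1 false; S2 true

S1: Parsed as not (not (S nor not R) iff (not G or P))

not R = not False = True
S nor not R = False nor True = False
not (S nor not R) = not False = True
not G = not True = False
not G or P = False or True = True
not (S nor not R) iff (not G or P) = True iff True = True
not (not (S nor not R) iff (not G or P)) = not True = False
Thus S1 is false.

S2: Formalization: ((P iff not S) iff not G) nand not R

not S = not False = True
P iff not S = True iff True = True
not G = not True = False
(P iff not S) iff not G = True iff False = False
not R = not False = True
((P iff not S) iff not G) nand not R = False nand True = True
Hence S2 is true.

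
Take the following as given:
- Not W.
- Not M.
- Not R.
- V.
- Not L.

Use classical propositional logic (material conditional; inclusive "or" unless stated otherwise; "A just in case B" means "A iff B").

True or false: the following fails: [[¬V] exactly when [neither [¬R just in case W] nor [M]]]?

True.

This is not (not V iff ((not R iff W) nor M)).

not V = not True = False
not R = not False = True
not R iff W = True iff False = False
(not R iff W) nor M = False nor False = True
not V iff ((not R iff W) nor M) = False iff True = False
not (not V iff ((not R iff W) nor M)) = not False = True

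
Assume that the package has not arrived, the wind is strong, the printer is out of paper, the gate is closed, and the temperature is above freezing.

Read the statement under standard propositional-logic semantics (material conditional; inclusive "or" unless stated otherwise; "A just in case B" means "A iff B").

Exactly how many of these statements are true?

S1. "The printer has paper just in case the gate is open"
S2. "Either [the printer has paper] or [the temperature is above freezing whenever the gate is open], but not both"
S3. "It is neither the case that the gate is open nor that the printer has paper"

3

Let H = "the printer has paper" (False), L = "the gate is open" (False), Q = "the temperature is below freezing" (False).

S1: Formalization: H iff L

H iff L = False iff False = True
Hence S1 is true.

S2: In symbols: H xor (L -> not Q)

not Q = not False = True
L -> not Q = False -> True = True
H xor (L -> not Q) = False xor True = True
So S2 is true.

S3: Formalization: L nor H

L nor H = False nor False = True
Hence S3 is true.

3 of the 3 statements are true (S1, S2, S3).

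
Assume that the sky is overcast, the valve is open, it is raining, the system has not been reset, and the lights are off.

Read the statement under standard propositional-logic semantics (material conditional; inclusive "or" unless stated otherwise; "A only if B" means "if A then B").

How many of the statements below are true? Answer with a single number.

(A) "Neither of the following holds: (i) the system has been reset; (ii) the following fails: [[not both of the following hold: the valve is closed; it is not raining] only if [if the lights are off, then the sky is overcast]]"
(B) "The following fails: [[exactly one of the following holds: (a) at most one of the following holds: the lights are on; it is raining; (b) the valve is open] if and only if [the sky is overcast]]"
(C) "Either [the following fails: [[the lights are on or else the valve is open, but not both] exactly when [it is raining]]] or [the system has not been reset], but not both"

Let W = "the system has been reset" (False), K = "the valve is open" (True), H = "it is raining" (True), D = "the lights are on" (False), Q = "the sky is overcast" (True).

(A): Parsed as W nor not ((not K nand not H) -> (not D -> Q))

not K = not True = False
not H = not True = False
not K nand not H = False nand False = True
not D = not False = True
not D -> Q = True -> True = True
(not K nand not H) -> (not D -> Q) = True -> True = True
not ((not K nand not H) -> (not D -> Q)) = not True = False
W nor not ((not K nand not H) -> (not D -> Q)) = False nor False = True
So (A) is true.

(B): This is not (((D nand H) xor K) iff Q).

D nand H = False nand True = True
(D nand H) xor K = True xor True = False
((D nand H) xor K) iff Q = False iff True = False
not (((D nand H) xor K) iff Q) = not False = True
Thus (B) is true.

(C): This is not ((D xor K) iff H) xor not W.

D xor K = False xor True = True
(D xor K) iff H = True iff True = True
not ((D xor K) iff H) = not True = False
not W = not False = True
not ((D xor K) iff H) xor not W = False xor True = True
Hence (C) is true.

3 of the 3 statements are true.

3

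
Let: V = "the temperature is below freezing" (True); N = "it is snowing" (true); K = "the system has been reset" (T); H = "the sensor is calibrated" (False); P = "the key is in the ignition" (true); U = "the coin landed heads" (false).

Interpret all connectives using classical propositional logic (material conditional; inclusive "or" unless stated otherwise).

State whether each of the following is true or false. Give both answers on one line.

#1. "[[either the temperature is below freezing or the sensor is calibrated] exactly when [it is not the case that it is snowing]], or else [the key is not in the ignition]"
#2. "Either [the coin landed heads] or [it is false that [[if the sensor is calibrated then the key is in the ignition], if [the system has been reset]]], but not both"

#1 F, #2 F

#1: This is ((V or H) iff not N) or not P.

V or H = True or False = True
not N = not True = False
(V or H) iff not N = True iff False = False
not P = not True = False
((V or H) iff not N) or not P = False or False = False
Hence #1 is false.

#2: Formalization: U xor not (K -> (H -> P))

H -> P = False -> True = True
K -> (H -> P) = True -> True = True
not (K -> (H -> P)) = not True = False
U xor not (K -> (H -> P)) = False xor False = False
Hence #2 is false.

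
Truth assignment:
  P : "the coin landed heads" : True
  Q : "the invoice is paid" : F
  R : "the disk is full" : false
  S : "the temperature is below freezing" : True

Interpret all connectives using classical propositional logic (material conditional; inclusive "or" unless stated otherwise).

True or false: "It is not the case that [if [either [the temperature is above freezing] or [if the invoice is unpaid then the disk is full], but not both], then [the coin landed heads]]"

In symbols: ¬((¬S ⊕ (¬Q → R)) → P)

¬S = ¬T = F
¬Q = ¬F = T
¬Q → R = T → F = F
¬S ⊕ (¬Q → R) = F ⊕ F = F
(¬S ⊕ (¬Q → R)) → P = F → T = T
¬((¬S ⊕ (¬Q → R)) → P) = ¬T = F

False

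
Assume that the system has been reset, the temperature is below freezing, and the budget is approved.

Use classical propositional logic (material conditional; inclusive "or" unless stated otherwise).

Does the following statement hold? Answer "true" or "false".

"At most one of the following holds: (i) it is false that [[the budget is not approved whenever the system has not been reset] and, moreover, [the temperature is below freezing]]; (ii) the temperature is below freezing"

true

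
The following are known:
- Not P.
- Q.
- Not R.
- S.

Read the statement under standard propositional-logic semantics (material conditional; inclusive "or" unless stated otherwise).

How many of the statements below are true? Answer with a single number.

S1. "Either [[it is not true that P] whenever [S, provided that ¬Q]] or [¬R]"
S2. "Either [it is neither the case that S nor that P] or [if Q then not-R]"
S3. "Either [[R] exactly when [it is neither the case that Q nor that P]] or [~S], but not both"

3

S1: Formalization: ((¬Q → S) → ¬P) ∨ ¬R

¬Q = ¬T = F
¬Q → S = F → T = T
¬P = ¬F = T
(¬Q → S) → ¬P = T → T = T
¬R = ¬F = T
((¬Q → S) → ¬P) ∨ ¬R = T ∨ T = T
Thus S1 is true.

S2: Formalization: (S ↓ P) ∨ (Q → ¬R)

S ↓ P = T ↓ F = F
¬R = ¬F = T
Q → ¬R = T → T = T
(S ↓ P) ∨ (Q → ¬R) = F ∨ T = T
Hence S2 is true.

S3: Parsed as (R ↔ (Q ↓ P)) ⊕ ¬S

Q ↓ P = T ↓ F = F
R ↔ (Q ↓ P) = F ↔ F = T
¬S = ¬T = F
(R ↔ (Q ↓ P)) ⊕ ¬S = T ⊕ F = T
Hence S3 is true.

3 of the 3 statements are true.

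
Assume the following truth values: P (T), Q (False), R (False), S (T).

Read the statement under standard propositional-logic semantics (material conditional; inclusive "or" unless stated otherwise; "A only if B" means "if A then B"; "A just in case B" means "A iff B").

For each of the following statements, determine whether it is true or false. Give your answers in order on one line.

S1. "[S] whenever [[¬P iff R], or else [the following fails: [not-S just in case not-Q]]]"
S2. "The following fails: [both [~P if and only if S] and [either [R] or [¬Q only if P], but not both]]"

S1 true / S2 true

S1: Formalization: ((not P iff R) or not (not S iff not Q)) -> S

not P = not True = False
not P iff R = False iff False = True
not S = not True = False
not Q = not False = True
not S iff not Q = False iff True = False
not (not S iff not Q) = not False = True
(not P iff R) or not (not S iff not Q) = True or True = True
((not P iff R) or not (not S iff not Q)) -> S = True -> True = True
So S1 is true.

S2: Formalization: not ((not P iff S) and (R xor (not Q -> P)))

not P = not True = False
not P iff S = False iff True = False
not Q = not False = True
not Q -> P = True -> True = True
R xor (not Q -> P) = False xor True = True
(not P iff S) and (R xor (not Q -> P)) = False and True = False
not ((not P iff S) and (R xor (not Q -> P))) = not False = True
So S2 is true.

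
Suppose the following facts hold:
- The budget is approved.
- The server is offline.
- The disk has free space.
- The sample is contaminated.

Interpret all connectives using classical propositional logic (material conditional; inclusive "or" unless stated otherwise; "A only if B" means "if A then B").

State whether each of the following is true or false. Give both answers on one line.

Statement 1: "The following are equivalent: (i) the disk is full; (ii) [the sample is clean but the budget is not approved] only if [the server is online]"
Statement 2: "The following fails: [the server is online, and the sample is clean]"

Statement 1 F; Statement 2 T

Let R = "the disk is full" (F), S = "the sample is contaminated" (T), P = "the budget is approved" (T), Q = "the server is online" (F).

Statement 1: In symbols: R <-> ((~S & ~P) -> Q)

~S = ~T = F
~P = ~T = F
~S & ~P = F & F = F
(~S & ~P) -> Q = F -> F = T
R <-> ((~S & ~P) -> Q) = F <-> T = F
Thus Statement 1 is false.

Statement 2: Parsed as ~(Q & ~S)

~S = ~T = F
Q & ~S = F & F = F
~(Q & ~S) = ~F = T
Hence Statement 2 is true.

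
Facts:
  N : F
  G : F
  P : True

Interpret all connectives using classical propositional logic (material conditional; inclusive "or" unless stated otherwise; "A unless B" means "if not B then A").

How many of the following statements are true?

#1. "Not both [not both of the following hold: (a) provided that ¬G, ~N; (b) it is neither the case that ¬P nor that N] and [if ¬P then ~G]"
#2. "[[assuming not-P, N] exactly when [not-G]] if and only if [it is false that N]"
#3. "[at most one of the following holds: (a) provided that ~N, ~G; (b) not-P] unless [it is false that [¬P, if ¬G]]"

#1: This is ((not G -> not N) nand (not P nor N)) nand (not P -> not G).

not G = not False = True
not N = not False = True
not G -> not N = True -> True = True
not P = not True = False
not P nor N = False nor False = True
(not G -> not N) nand (not P nor N) = True nand True = False
not P = not True = False
not G = not False = True
not P -> not G = False -> True = True
((not G -> not N) nand (not P nor N)) nand (not P -> not G) = False nand True = True
So #1 is true.

#2: Formalization: ((not P -> N) iff not G) iff not N

not P = not True = False
not P -> N = False -> False = True
not G = not False = True
(not P -> N) iff not G = True iff True = True
not N = not False = True
((not P -> N) iff not G) iff not N = True iff True = True
Hence #2 is true.

#3: In symbols: ((not N -> not G) nand not P) or not (not G -> not P)

not N = not False = True
not G = not False = True
not N -> not G = True -> True = True
not P = not True = False
(not N -> not G) nand not P = True nand False = True
not G = not False = True
not P = not True = False
not G -> not P = True -> False = False
not (not G -> not P) = not False = True
((not N -> not G) nand not P) or not (not G -> not P) = True or True = True
Hence #3 is true.

Count: 3.

3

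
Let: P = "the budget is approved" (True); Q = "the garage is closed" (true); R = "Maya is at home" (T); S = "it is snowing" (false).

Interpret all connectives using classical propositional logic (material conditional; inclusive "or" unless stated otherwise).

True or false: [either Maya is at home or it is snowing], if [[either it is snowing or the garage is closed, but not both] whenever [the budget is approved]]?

Formalization: (P -> (S xor Q)) -> (R or S)

S xor Q = False xor True = True
P -> (S xor Q) = True -> True = True
R or S = True or False = True
(P -> (S xor Q)) -> (R or S) = True -> True = True

True.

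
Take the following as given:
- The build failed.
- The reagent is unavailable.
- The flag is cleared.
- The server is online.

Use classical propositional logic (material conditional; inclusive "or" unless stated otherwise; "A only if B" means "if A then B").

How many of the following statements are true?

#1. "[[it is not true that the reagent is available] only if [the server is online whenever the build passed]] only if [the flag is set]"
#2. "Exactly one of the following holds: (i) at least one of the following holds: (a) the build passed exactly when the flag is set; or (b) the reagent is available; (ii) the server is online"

Let H = "the reagent is available" (False), N = "the build passed" (False), G = "the server is online" (True), V = "the flag is set" (False).

#1: This is (not H -> (N -> G)) -> V.

not H = not False = True
N -> G = False -> True = True
not H -> (N -> G) = True -> True = True
(not H -> (N -> G)) -> V = True -> False = False
Thus #1 is false.

#2: In symbols: ((N iff V) or H) xor G

N iff V = False iff False = True
(N iff V) or H = True or False = True
((N iff V) or H) xor G = True xor True = False
Thus #2 is false.

Count: 0.

0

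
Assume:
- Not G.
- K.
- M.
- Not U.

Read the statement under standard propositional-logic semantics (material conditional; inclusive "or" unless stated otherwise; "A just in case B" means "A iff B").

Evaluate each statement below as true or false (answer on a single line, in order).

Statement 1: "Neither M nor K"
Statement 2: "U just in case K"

Statement 1: This is M ↓ K.

M ↓ K = T ↓ T = F
So Statement 1 is false.

Statement 2: In symbols: U ↔ K

U ↔ K = F ↔ T = F
So Statement 2 is false.

Statement 1 False / Statement 2 False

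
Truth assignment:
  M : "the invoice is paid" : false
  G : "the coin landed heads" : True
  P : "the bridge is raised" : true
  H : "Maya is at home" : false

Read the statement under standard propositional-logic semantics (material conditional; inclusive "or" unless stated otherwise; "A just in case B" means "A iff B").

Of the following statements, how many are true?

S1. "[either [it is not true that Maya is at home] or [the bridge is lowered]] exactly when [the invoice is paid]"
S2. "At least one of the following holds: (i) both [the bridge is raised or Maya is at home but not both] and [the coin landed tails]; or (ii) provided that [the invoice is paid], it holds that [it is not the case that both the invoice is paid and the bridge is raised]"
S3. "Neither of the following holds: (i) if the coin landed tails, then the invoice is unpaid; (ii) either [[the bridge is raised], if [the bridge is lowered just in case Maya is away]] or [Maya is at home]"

S1: Formalization: (~H | ~P) <-> M

~H = ~F = T
~P = ~T = F
~H | ~P = T | F = T
(~H | ~P) <-> M = T <-> F = F
Thus S1 is false.

S2: Formalization: ((P xor H) & ~G) | (M -> (M nand P))

P xor H = T xor F = T
~G = ~T = F
(P xor H) & ~G = T & F = F
M nand P = F nand T = T
M -> (M nand P) = F -> T = T
((P xor H) & ~G) | (M -> (M nand P)) = F | T = T
So S2 is true.

S3: Formalization: (~G -> ~M) nor (((~P <-> ~H) -> P) | H)

~G = ~T = F
~M = ~F = T
~G -> ~M = F -> T = T
~P = ~T = F
~H = ~F = T
~P <-> ~H = F <-> T = F
(~P <-> ~H) -> P = F -> T = T
((~P <-> ~H) -> P) | H = T | F = T
(~G -> ~M) nor (((~P <-> ~H) -> P) | H) = T nor T = F
Hence S3 is false.

True statements: 1 (S2).

1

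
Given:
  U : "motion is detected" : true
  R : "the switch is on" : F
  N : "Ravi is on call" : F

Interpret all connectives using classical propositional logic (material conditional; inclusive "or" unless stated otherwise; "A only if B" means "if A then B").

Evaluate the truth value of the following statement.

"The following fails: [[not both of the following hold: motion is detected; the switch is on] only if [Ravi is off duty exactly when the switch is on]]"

Values: U=T, R=F, N=F.
Parsed as ~((U nand R) -> (~N <-> R))

U nand R = T nand F = T
~N = ~F = T
~N <-> R = T <-> F = F
(U nand R) -> (~N <-> R) = T -> F = F
~((U nand R) -> (~N <-> R)) = ~F = T

True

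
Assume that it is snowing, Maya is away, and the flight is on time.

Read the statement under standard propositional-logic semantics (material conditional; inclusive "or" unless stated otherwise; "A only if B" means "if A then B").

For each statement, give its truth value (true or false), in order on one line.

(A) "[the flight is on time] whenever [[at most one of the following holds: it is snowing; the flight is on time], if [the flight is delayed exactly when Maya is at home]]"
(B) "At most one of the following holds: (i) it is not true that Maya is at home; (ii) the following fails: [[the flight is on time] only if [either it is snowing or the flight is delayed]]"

(A) True; (B) True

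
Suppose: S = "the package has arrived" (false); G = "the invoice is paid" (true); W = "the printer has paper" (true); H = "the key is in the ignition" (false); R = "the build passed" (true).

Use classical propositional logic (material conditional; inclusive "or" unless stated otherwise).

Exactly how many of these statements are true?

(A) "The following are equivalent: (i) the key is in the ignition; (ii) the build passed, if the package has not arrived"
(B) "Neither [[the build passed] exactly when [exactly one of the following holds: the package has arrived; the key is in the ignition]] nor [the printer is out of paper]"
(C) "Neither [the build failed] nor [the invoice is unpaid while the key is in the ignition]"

2

(A): Formalization: H <-> (~S -> R)

~S = ~F = T
~S -> R = T -> T = T
H <-> (~S -> R) = F <-> T = F
Hence (A) is false.

(B): This is (R <-> (S xor H)) nor ~W.

S xor H = F xor F = F
R <-> (S xor H) = T <-> F = F
~W = ~T = F
(R <-> (S xor H)) nor ~W = F nor F = T
Hence (B) is true.

(C): Parsed as ~R nor (~G & H)

~R = ~T = F
~G = ~T = F
~G & H = F & F = F
~R nor (~G & H) = F nor F = T
So (C) is true.

Count: 2.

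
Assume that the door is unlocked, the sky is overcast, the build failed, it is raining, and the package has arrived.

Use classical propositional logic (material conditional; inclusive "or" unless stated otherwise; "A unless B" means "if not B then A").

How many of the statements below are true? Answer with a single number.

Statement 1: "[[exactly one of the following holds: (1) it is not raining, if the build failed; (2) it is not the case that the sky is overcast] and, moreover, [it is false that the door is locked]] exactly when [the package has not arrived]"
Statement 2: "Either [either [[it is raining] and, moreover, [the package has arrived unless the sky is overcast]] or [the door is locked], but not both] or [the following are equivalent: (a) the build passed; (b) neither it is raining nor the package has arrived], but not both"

Let K = "the build passed" (F), G = "it is raining" (T), S = "the sky is overcast" (T), H = "the door is locked" (F), L = "the package has arrived" (T).

Statement 1: Formalization: (((~K -> ~G) xor ~S) & ~H) <-> ~L

~K = ~F = T
~G = ~T = F
~K -> ~G = T -> F = F
~S = ~T = F
(~K -> ~G) xor ~S = F xor F = F
~H = ~F = T
((~K -> ~G) xor ~S) & ~H = F & T = F
~L = ~T = F
(((~K -> ~G) xor ~S) & ~H) <-> ~L = F <-> F = T
Hence Statement 1 is true.

Statement 2: This is ((G & (L | S)) xor H) xor (K <-> (G nor L)).

L | S = T | T = T
G & (L | S) = T & T = T
(G & (L | S)) xor H = T xor F = T
G nor L = T nor T = F
K <-> (G nor L) = F <-> F = T
((G & (L | S)) xor H) xor (K <-> (G nor L)) = T xor T = F
So Statement 2 is false.

True statements: 1 (Statement 1).

1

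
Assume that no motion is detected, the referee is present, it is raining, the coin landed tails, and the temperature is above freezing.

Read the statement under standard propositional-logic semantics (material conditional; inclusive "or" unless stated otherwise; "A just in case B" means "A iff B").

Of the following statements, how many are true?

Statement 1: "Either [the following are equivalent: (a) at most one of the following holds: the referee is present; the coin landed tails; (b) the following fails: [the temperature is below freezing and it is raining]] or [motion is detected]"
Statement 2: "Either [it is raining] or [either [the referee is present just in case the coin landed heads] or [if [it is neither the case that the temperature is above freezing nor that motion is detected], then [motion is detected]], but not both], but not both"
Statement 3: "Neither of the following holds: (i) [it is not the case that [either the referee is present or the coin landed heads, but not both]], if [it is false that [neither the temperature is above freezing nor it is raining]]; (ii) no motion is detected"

0

Let Q = "the referee is present" (True), S = "the coin landed heads" (False), U = "the temperature is below freezing" (False), R = "it is raining" (True), P = "motion is detected" (False).

Statement 1: In symbols: ((Q nand not S) iff not (U and R)) or P

not S = not False = True
Q nand not S = True nand True = False
U and R = False and True = False
not (U and R) = not False = True
(Q nand not S) iff not (U and R) = False iff True = False
((Q nand not S) iff not (U and R)) or P = False or False = False
So Statement 1 is false.

Statement 2: In symbols: R xor ((Q iff S) xor ((not U nor P) -> P))

Q iff S = True iff False = False
not U = not False = True
not U nor P = True nor False = False
(not U nor P) -> P = False -> False = True
(Q iff S) xor ((not U nor P) -> P) = False xor True = True
R xor ((Q iff S) xor ((not U nor P) -> P)) = True xor True = False
So Statement 2 is false.

Statement 3: In symbols: (not (not U nor R) -> not (Q xor S)) nor not P

not U = not False = True
not U nor R = True nor True = False
not (not U nor R) = not False = True
Q xor S = True xor False = True
not (Q xor S) = not True = False
not (not U nor R) -> not (Q xor S) = True -> False = False
not P = not False = True
(not (not U nor R) -> not (Q xor S)) nor not P = False nor True = False
So Statement 3 is false.

Count: 0.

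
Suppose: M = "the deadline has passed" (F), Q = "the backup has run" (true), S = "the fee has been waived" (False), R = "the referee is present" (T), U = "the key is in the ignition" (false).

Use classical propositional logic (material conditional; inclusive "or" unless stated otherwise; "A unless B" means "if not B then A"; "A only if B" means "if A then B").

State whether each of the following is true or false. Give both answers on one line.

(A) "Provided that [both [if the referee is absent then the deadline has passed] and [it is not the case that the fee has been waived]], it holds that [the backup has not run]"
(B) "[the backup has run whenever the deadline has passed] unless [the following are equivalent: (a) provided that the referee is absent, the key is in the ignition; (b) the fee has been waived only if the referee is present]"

(A): Parsed as ((~R -> M) & ~S) -> ~Q

~R = ~T = F
~R -> M = F -> F = T
~S = ~F = T
(~R -> M) & ~S = T & T = T
~Q = ~T = F
((~R -> M) & ~S) -> ~Q = T -> F = F
So (A) is false.

(B): In symbols: (M -> Q) | ((~R -> U) <-> (S -> R))

M -> Q = F -> T = T
~R = ~T = F
~R -> U = F -> F = T
S -> R = F -> T = T
(~R -> U) <-> (S -> R) = T <-> T = T
(M -> Q) | ((~R -> U) <-> (S -> R)) = T | T = T
Thus (B) is true.

(A) F; (B) T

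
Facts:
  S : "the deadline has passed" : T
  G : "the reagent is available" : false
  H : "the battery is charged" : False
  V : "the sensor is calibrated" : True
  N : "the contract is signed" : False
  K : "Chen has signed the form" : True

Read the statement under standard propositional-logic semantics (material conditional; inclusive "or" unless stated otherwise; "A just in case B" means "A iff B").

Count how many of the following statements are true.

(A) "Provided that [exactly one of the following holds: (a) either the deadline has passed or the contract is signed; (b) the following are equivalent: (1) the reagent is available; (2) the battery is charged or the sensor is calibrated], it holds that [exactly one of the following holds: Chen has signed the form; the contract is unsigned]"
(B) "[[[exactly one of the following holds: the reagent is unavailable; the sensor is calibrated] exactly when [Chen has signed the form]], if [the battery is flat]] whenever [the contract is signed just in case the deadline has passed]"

1

(A): Formalization: ((S | N) xor (G <-> (H | V))) -> (K xor ~N)

S | N = T | F = T
H | V = F | T = T
G <-> (H | V) = F <-> T = F
(S | N) xor (G <-> (H | V)) = T xor F = T
~N = ~F = T
K xor ~N = T xor T = F
((S | N) xor (G <-> (H | V))) -> (K xor ~N) = T -> F = F
Thus (A) is false.

(B): In symbols: (N <-> S) -> (~H -> ((~G xor V) <-> K))

N <-> S = F <-> T = F
~H = ~F = T
~G = ~F = T
~G xor V = T xor T = F
(~G xor V) <-> K = F <-> T = F
~H -> ((~G xor V) <-> K) = T -> F = F
(N <-> S) -> (~H -> ((~G xor V) <-> K)) = F -> F = T
Hence (B) is true.

Count: 1.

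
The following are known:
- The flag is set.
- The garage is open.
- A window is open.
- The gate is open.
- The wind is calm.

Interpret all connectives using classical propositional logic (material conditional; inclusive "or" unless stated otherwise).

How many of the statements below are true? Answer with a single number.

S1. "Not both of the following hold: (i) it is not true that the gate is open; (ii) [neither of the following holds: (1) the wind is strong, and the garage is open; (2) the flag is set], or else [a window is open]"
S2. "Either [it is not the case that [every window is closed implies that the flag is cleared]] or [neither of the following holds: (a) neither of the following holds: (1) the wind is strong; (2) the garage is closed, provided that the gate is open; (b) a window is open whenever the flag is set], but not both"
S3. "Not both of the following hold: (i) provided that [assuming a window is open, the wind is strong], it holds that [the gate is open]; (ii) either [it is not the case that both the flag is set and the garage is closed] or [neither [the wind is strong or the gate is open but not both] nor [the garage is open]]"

1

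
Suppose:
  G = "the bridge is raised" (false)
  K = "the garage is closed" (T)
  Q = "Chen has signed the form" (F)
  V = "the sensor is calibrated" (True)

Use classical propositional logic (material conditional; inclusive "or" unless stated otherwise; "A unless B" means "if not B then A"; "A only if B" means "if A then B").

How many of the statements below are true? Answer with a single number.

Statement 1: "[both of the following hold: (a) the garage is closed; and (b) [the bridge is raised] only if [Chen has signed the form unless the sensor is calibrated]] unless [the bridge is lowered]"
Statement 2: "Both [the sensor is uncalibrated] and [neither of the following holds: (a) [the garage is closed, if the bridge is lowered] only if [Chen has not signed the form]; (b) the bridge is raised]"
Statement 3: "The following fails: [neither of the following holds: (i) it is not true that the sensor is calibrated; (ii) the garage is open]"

1

Statement 1: This is (K & (G -> (Q | V))) | ~G.

Q | V = F | T = T
G -> (Q | V) = F -> T = T
K & (G -> (Q | V)) = T & T = T
~G = ~F = T
(K & (G -> (Q | V))) | ~G = T | T = T
Thus Statement 1 is true.

Statement 2: This is ~V & (((~G -> K) -> ~Q) nor G).

~V = ~T = F
~G = ~F = T
~G -> K = T -> T = T
~Q = ~F = T
(~G -> K) -> ~Q = T -> T = T
((~G -> K) -> ~Q) nor G = T nor F = F
~V & (((~G -> K) -> ~Q) nor G) = F & F = F
Thus Statement 2 is false.

Statement 3: This is ~(~V nor ~K).

~V = ~T = F
~K = ~T = F
~V nor ~K = F nor F = T
~(~V nor ~K) = ~T = F
Thus Statement 3 is false.

Count: 1.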